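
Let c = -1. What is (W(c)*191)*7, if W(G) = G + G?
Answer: -2674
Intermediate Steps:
W(G) = 2*G
(W(c)*191)*7 = ((2*(-1))*191)*7 = -2*191*7 = -382*7 = -2674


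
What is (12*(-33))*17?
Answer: -6732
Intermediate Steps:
(12*(-33))*17 = -396*17 = -6732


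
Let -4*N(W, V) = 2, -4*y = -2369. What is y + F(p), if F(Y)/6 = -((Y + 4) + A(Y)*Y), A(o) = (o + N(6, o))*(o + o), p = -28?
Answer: 1075457/4 ≈ 2.6886e+5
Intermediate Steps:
y = 2369/4 (y = -¼*(-2369) = 2369/4 ≈ 592.25)
N(W, V) = -½ (N(W, V) = -¼*2 = -½)
A(o) = 2*o*(-½ + o) (A(o) = (o - ½)*(o + o) = (-½ + o)*(2*o) = 2*o*(-½ + o))
F(Y) = -24 - 6*Y - 6*Y²*(-1 + 2*Y) (F(Y) = 6*(-((Y + 4) + (Y*(-1 + 2*Y))*Y)) = 6*(-((4 + Y) + Y²*(-1 + 2*Y))) = 6*(-(4 + Y + Y²*(-1 + 2*Y))) = 6*(-4 - Y - Y²*(-1 + 2*Y)) = -24 - 6*Y - 6*Y²*(-1 + 2*Y))
y + F(p) = 2369/4 + (-24 - 6*(-28) - 6*(-28)²*(-1 + 2*(-28))) = 2369/4 + (-24 + 168 - 6*784*(-1 - 56)) = 2369/4 + (-24 + 168 - 6*784*(-57)) = 2369/4 + (-24 + 168 + 268128) = 2369/4 + 268272 = 1075457/4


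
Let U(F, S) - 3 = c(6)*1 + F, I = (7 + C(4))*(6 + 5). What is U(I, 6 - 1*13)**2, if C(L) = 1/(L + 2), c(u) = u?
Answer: 277729/36 ≈ 7714.7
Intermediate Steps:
C(L) = 1/(2 + L)
I = 473/6 (I = (7 + 1/(2 + 4))*(6 + 5) = (7 + 1/6)*11 = (43/6)*11 = 473/6 ≈ 78.833)
U(F, S) = 9 + F (U(F, S) = 3 + (6*1 + F) = 3 + (6 + F) = 9 + F)
U(I, 6 - 1*13)**2 = (9 + 473/6)**2 = (527/6)**2 = 277729/36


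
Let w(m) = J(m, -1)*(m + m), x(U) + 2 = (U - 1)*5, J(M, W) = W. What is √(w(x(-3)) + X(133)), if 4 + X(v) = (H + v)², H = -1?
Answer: 2*√4366 ≈ 132.15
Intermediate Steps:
x(U) = -7 + 5*U (x(U) = -2 + (U - 1)*5 = -2 + (-1 + U)*5 = -2 + (-5 + 5*U) = -7 + 5*U)
w(m) = -2*m (w(m) = -(m + m) = -2*m)
X(v) = -4 + (-1 + v)²
√(w(x(-3)) + X(133)) = √(-2*(-7 + 5*(-3)) + (-4 + (-1 + 133)²)) = √(-2*(-7 - 15) + (-4 + 132²)) = √(-2*(-22) + (-4 + 17424)) = √(44 + 17420) = √17464 = 2*√4366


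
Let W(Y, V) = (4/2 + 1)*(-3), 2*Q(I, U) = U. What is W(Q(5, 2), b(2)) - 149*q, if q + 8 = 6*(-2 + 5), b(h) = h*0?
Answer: -1499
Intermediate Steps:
Q(I, U) = U/2
b(h) = 0
W(Y, V) = -9 (W(Y, V) = (4*(1/2) + 1)*(-3) = (2 + 1)*(-3) = 3*(-3) = -9)
q = 10 (q = -8 + 6*(-2 + 5) = -8 + 6*3 = -8 + 18 = 10)
W(Q(5, 2), b(2)) - 149*q = -9 - 149*10 = -9 - 1490 = -1499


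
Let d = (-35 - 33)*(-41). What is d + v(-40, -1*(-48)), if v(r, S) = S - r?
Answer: 2876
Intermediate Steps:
d = 2788 (d = -68*(-41) = 2788)
d + v(-40, -1*(-48)) = 2788 + (-1*(-48) - 1*(-40)) = 2788 + (48 + 40) = 2788 + 88 = 2876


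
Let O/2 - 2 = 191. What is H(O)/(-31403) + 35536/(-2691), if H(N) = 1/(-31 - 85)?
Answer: -129448690237/9802634868 ≈ -13.206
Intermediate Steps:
O = 386 (O = 4 + 2*191 = 4 + 382 = 386)
H(N) = -1/116 (H(N) = 1/(-116) = -1/116)
H(O)/(-31403) + 35536/(-2691) = -1/116/(-31403) + 35536/(-2691) = -1/116*(-1/31403) + 35536*(-1/2691) = 1/3642748 - 35536/2691 = -129448690237/9802634868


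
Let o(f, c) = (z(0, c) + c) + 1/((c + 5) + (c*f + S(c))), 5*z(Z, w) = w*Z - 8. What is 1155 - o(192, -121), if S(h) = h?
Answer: 149919977/117345 ≈ 1277.6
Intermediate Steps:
z(Z, w) = -8/5 + Z*w/5 (z(Z, w) = (w*Z - 8)/5 = (Z*w - 8)/5 = (-8 + Z*w)/5 = -8/5 + Z*w/5)
o(f, c) = -8/5 + c + 1/(5 + 2*c + c*f) (o(f, c) = ((-8/5 + (1/5)*0*c) + c) + 1/((c + 5) + (c*f + c)) = ((-8/5 + 0) + c) + 1/((5 + c) + (c + c*f)) = (-8/5 + c) + 1/(5 + 2*c + c*f) = -8/5 + c + 1/(5 + 2*c + c*f))
1155 - o(192, -121) = 1155 - (-35 + 9*(-121) + 10*(-121)**2 - 8*(-121)*192 + 5*192*(-121)**2)/(5*(5 + 2*(-121) - 121*192)) = 1155 - (-35 - 1089 + 10*14641 + 185856 + 5*192*14641)/(5*(5 - 242 - 23232)) = 1155 - (-35 - 1089 + 146410 + 185856 + 14055360)/(5*(-23469)) = 1155 - (-1)*14386502/(5*23469) = 1155 - 1*(-14386502/117345) = 1155 + 14386502/117345 = 149919977/117345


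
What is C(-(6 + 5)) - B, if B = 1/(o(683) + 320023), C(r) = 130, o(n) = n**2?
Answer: 102246559/786512 ≈ 130.00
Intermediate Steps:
B = 1/786512 (B = 1/(683**2 + 320023) = 1/(466489 + 320023) = 1/786512 ≈ 1.2714e-6)
C(-(6 + 5)) - B = 130 - 1*1/786512 = 130 - 1/786512 = 102246559/786512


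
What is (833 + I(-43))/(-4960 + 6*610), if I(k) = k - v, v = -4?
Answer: -397/650 ≈ -0.61077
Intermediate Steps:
I(k) = 4 + k (I(k) = k - 1*(-4) = k + 4 = 4 + k)
(833 + I(-43))/(-4960 + 6*610) = (833 + (4 - 43))/(-4960 + 6*610) = (833 - 39)/(-4960 + 3660) = 794/(-1300) = 794*(-1/1300) = -397/650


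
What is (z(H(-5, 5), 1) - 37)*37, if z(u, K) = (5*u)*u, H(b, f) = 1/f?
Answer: -6808/5 ≈ -1361.6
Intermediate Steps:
z(u, K) = 5*u²
(z(H(-5, 5), 1) - 37)*37 = (5*(1/5)² - 37)*37 = (5*(⅕)² - 37)*37 = (5*(1/25) - 37)*37 = (⅕ - 37)*37 = -184/5*37 = -6808/5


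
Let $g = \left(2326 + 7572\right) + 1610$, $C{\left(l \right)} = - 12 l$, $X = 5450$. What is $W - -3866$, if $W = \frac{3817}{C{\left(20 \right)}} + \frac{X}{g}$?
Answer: $\frac{886247057}{230160} \approx 3850.6$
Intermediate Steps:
$g = 11508$ ($g = 9898 + 1610 = 11508$)
$W = - \frac{3551503}{230160}$ ($W = \frac{3817}{\left(-12\right) 20} + \frac{5450}{11508} = \frac{3817}{-240} + 5450 \cdot \frac{1}{11508} = 3817 \left(- \frac{1}{240}\right) + \frac{2725}{5754} = - \frac{3817}{240} + \frac{2725}{5754} = - \frac{3551503}{230160} \approx -15.431$)
$W - -3866 = - \frac{3551503}{230160} - -3866 = - \frac{3551503}{230160} + 3866 = \frac{886247057}{230160}$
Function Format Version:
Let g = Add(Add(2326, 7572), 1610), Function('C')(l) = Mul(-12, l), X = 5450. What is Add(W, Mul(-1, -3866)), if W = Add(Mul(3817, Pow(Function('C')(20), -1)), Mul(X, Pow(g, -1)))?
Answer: Rational(886247057, 230160) ≈ 3850.6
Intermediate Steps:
g = 11508 (g = Add(9898, 1610) = 11508)
W = Rational(-3551503, 230160) (W = Add(Mul(3817, Pow(Mul(-12, 20), -1)), Mul(5450, Pow(11508, -1))) = Add(Mul(3817, Pow(-240, -1)), Mul(5450, Rational(1, 11508))) = Add(Mul(3817, Rational(-1, 240)), Rational(2725, 5754)) = Add(Rational(-3817, 240), Rational(2725, 5754)) = Rational(-3551503, 230160) ≈ -15.431)
Add(W, Mul(-1, -3866)) = Add(Rational(-3551503, 230160), Mul(-1, -3866)) = Add(Rational(-3551503, 230160), 3866) = Rational(886247057, 230160)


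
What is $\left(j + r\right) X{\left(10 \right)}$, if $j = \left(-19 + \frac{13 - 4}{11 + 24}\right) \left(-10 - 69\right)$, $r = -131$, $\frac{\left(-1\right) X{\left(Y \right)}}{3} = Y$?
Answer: $- \frac{283434}{7} \approx -40491.0$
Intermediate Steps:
$X{\left(Y \right)} = - 3 Y$
$j = \frac{51824}{35}$ ($j = \left(-19 + \frac{9}{35}\right) \left(-79\right) = \left(- \frac{656}{35}\right) \left(-79\right) = \frac{51824}{35} \approx 1480.7$)
$\left(j + r\right) X{\left(10 \right)} = \left(\frac{51824}{35} - 131\right) \left(\left(-3\right) 10\right) = \frac{47239}{35} \left(-30\right) = - \frac{283434}{7}$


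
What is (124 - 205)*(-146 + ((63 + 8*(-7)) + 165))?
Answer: -2106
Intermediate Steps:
(124 - 205)*(-146 + ((63 + 8*(-7)) + 165)) = -81*(-146 + ((63 - 56) + 165)) = -81*(-146 + (7 + 165)) = -81*(-146 + 172) = -81*26 = -2106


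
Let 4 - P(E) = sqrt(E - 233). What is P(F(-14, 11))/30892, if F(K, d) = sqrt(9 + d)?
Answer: 1/7723 - sqrt(-233 + 2*sqrt(5))/30892 ≈ 0.00012948 - 0.00048935*I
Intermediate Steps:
P(E) = 4 - sqrt(-233 + E) (P(E) = 4 - sqrt(E - 233) = 4 - sqrt(-233 + E))
P(F(-14, 11))/30892 = (4 - sqrt(-233 + sqrt(9 + 11)))/30892 = (4 - sqrt(-233 + sqrt(20)))*(1/30892) = (4 - sqrt(-233 + 2*sqrt(5)))*(1/30892) = 1/7723 - sqrt(-233 + 2*sqrt(5))/30892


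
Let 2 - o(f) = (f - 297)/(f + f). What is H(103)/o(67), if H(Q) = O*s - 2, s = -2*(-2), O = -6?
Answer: -1742/249 ≈ -6.9960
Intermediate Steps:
o(f) = 2 - (-297 + f)/(2*f) (o(f) = 2 - (f - 297)/(f + f) = 2 - (-297 + f)/(2*f))
s = 4
H(Q) = -26 (H(Q) = -6*4 - 2 = -24 - 2 = -26)
H(103)/o(67) = -26*134/(3*(99 + 67)) = -26/((3/2)*(1/67)*166) = -26/249/67 = -26*67/249 = -1742/249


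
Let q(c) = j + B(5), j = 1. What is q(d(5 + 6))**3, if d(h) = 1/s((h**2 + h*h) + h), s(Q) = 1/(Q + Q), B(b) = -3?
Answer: -8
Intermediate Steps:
s(Q) = 1/(2*Q)
d(h) = 2*h + 4*h**2 (d(h) = 1/(1/(2*((h**2 + h*h) + h))) = 1/(1/(2*((h**2 + h**2) + h))) = 1/(1/(2*(2*h**2 + h))) = 1/(1/(2*(h + 2*h**2))) = 2*h + 4*h**2)
q(c) = -2 (q(c) = 1 - 3 = -2)
q(d(5 + 6))**3 = (-2)**3 = -8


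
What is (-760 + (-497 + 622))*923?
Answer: -586105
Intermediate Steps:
(-760 + (-497 + 622))*923 = (-760 + 125)*923 = -635*923 = -586105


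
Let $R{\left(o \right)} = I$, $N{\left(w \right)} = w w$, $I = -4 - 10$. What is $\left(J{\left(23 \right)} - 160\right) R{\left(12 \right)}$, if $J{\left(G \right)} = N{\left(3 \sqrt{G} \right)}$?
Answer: $-658$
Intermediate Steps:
$I = -14$ ($I = -4 - 10 = -14$)
$N{\left(w \right)} = w^{2}$
$J{\left(G \right)} = 9 G$ ($J{\left(G \right)} = \left(3 \sqrt{G}\right)^{2} = 9 G$)
$R{\left(o \right)} = -14$
$\left(J{\left(23 \right)} - 160\right) R{\left(12 \right)} = \left(9 \cdot 23 - 160\right) \left(-14\right) = \left(207 - 160\right) \left(-14\right) = 47 \left(-14\right) = -658$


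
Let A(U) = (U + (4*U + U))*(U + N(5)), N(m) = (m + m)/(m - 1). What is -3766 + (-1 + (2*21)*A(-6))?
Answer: 1525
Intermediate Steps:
N(m) = 2*m/(-1 + m) (N(m) = (2*m)/(-1 + m) = 2*m/(-1 + m))
A(U) = 6*U*(5/2 + U) (A(U) = (U + (4*U + U))*(U + 2*5/(-1 + 5)) = (U + 5*U)*(U + 2*5/4) = (6*U)*(U + 2*5*(1/4)) = (6*U)*(U + 5/2) = (6*U)*(5/2 + U) = 6*U*(5/2 + U))
-3766 + (-1 + (2*21)*A(-6)) = -3766 + (-1 + (2*21)*(3*(-6)*(5 + 2*(-6)))) = -3766 + (-1 + 42*(3*(-6)*(5 - 12))) = -3766 + (-1 + 42*(3*(-6)*(-7))) = -3766 + (-1 + 42*126) = -3766 + (-1 + 5292) = -3766 + 5291 = 1525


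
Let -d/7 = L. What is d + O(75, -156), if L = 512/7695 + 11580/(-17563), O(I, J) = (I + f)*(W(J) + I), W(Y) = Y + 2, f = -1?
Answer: -584389502/100035 ≈ -5841.9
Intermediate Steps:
W(Y) = 2 + Y
O(I, J) = (-1 + I)*(2 + I + J) (O(I, J) = (I - 1)*((2 + J) + I) = (-1 + I)*(2 + I + J))
L = -415108/700245 (L = 512*(1/7695) + 11580*(-1/17563) = 512/7695 - 60/91 = -415108/700245 ≈ -0.59280)
d = 415108/100035 (d = -7*(-415108/700245) = 415108/100035 ≈ 4.1496)
d + O(75, -156) = 415108/100035 + (-2 + 75 + 75**2 - 1*(-156) + 75*(-156)) = 415108/100035 + (-2 + 75 + 5625 + 156 - 11700) = 415108/100035 - 5846 = -584389502/100035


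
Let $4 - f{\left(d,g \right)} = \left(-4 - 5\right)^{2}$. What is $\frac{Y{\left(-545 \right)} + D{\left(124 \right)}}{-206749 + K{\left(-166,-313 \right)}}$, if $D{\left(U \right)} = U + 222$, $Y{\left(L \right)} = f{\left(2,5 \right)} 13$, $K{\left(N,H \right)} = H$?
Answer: $\frac{655}{207062} \approx 0.0031633$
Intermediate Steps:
$f{\left(d,g \right)} = -77$ ($f{\left(d,g \right)} = 4 - \left(-4 - 5\right)^{2} = 4 - \left(-9\right)^{2} = 4 - 81 = -77$)
$Y{\left(L \right)} = -1001$ ($Y{\left(L \right)} = \left(-77\right) 13 = -1001$)
$D{\left(U \right)} = 222 + U$
$\frac{Y{\left(-545 \right)} + D{\left(124 \right)}}{-206749 + K{\left(-166,-313 \right)}} = \frac{-1001 + \left(222 + 124\right)}{-206749 - 313} = \frac{-1001 + 346}{-207062} = \left(-655\right) \left(- \frac{1}{207062}\right) = \frac{655}{207062}$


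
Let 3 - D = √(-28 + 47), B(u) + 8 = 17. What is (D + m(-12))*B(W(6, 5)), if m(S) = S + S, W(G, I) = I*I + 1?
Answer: -189 - 9*√19 ≈ -228.23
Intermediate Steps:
W(G, I) = 1 + I² (W(G, I) = I² + 1 = 1 + I²)
B(u) = 9 (B(u) = -8 + 17 = 9)
m(S) = 2*S
D = 3 - √19 (D = 3 - √(-28 + 47) = 3 - √19 ≈ -1.3589)
(D + m(-12))*B(W(6, 5)) = ((3 - √19) + 2*(-12))*9 = ((3 - √19) - 24)*9 = (-21 - √19)*9 = -189 - 9*√19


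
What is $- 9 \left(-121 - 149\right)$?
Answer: $2430$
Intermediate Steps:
$- 9 \left(-121 - 149\right) = \left(-9\right) \left(-270\right) = 2430$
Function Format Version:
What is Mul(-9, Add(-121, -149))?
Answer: 2430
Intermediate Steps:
Mul(-9, Add(-121, -149)) = Mul(-9, -270) = 2430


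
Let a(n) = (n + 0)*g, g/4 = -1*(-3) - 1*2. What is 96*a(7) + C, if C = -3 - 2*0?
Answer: 2685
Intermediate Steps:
g = 4 (g = 4*(-1*(-3) - 1*2) = 4*(3 - 2) = 4*1 = 4)
a(n) = 4*n (a(n) = (n + 0)*4 = n*4 = 4*n)
C = -3 (C = -3 + 0 = -3)
96*a(7) + C = 96*(4*7) - 3 = 96*28 - 3 = 2688 - 3 = 2685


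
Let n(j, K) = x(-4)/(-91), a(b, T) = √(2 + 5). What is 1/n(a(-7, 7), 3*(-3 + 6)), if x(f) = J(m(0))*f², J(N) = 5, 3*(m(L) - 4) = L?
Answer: -91/80 ≈ -1.1375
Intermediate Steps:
m(L) = 4 + L/3
a(b, T) = √7
x(f) = 5*f²
n(j, K) = -80/91 (n(j, K) = (5*(-4)²)/(-91) = (5*16)*(-1/91) = 80*(-1/91) = -80/91)
1/n(a(-7, 7), 3*(-3 + 6)) = 1/(-80/91) = -91/80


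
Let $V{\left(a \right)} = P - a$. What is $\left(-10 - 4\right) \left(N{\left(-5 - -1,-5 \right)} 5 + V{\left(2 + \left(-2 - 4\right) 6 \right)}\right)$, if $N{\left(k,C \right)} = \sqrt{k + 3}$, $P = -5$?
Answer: $-406 - 70 i \approx -406.0 - 70.0 i$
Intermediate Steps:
$N{\left(k,C \right)} = \sqrt{3 + k}$
$V{\left(a \right)} = -5 - a$
$\left(-10 - 4\right) \left(N{\left(-5 - -1,-5 \right)} 5 + V{\left(2 + \left(-2 - 4\right) 6 \right)}\right) = \left(-10 - 4\right) \left(\sqrt{3 - 4} \cdot 5 - \left(7 + \left(-2 - 4\right) 6\right)\right) = - 14 \left(\sqrt{3 + \left(-5 + 1\right)} 5 - \left(7 + \left(-2 - 4\right) 6\right)\right) = - 14 \left(\sqrt{3 - 4} \cdot 5 - \left(7 - 36\right)\right) = - 14 \left(\sqrt{-1} \cdot 5 - -29\right) = - 14 \left(i 5 - -29\right) = - 14 \left(5 i + \left(-5 + 34\right)\right) = - 14 \left(5 i + 29\right) = - 14 \left(29 + 5 i\right) = -406 - 70 i$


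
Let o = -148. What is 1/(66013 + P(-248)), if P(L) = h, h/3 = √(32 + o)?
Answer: 66013/4357717213 - 6*I*√29/4357717213 ≈ 1.5149e-5 - 7.4147e-9*I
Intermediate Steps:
h = 6*I*√29 (h = 3*√(32 - 148) = 3*√(-116) = 3*(2*I*√29) = 6*I*√29 ≈ 32.311*I)
P(L) = 6*I*√29
1/(66013 + P(-248)) = 1/(66013 + 6*I*√29)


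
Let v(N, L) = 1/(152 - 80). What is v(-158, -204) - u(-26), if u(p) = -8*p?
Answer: -14975/72 ≈ -207.99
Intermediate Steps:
v(N, L) = 1/72
v(-158, -204) - u(-26) = 1/72 - (-8)*(-26) = 1/72 - 1*208 = 1/72 - 208 = -14975/72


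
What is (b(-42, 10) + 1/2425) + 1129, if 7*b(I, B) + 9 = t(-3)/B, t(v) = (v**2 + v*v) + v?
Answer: 38293189/33950 ≈ 1127.9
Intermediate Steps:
t(v) = v + 2*v**2 (t(v) = (v**2 + v**2) + v = 2*v**2 + v = v + 2*v**2)
b(I, B) = -9/7 + 15/(7*B) (b(I, B) = -9/7 + ((-3*(1 + 2*(-3)))/B)/7 = -9/7 + ((-3*(1 - 6))/B)/7 = -9/7 + ((-3*(-5))/B)/7 = -9/7 + (15/B)/7 = -9/7 + 15/(7*B))
(b(-42, 10) + 1/2425) + 1129 = ((3/7)*(5 - 3*10)/10 + 1/2425) + 1129 = ((3/7)*(1/10)*(5 - 30) + 1/2425) + 1129 = ((3/7)*(1/10)*(-25) + 1/2425) + 1129 = (-15/14 + 1/2425) + 1129 = -36361/33950 + 1129 = 38293189/33950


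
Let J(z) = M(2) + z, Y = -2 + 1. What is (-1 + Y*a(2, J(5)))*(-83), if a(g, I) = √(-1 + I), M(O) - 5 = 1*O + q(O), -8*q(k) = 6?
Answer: 83 + 83*√41/2 ≈ 348.73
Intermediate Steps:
Y = -1
q(k) = -¾ (q(k) = -⅛*6 = -¾)
M(O) = 17/4 + O (M(O) = 5 + (1*O - ¾) = 5 + (O - ¾) = 5 + (-¾ + O) = 17/4 + O)
J(z) = 25/4 + z (J(z) = (17/4 + 2) + z = 25/4 + z)
(-1 + Y*a(2, J(5)))*(-83) = (-1 - √(-1 + (25/4 + 5)))*(-83) = (-1 - √(-1 + 45/4))*(-83) = (-1 - √(41/4))*(-83) = (-1 - √41/2)*(-83) = 83 + 83*√41/2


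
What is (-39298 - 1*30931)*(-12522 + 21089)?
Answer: -601651843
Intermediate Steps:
(-39298 - 1*30931)*(-12522 + 21089) = (-39298 - 30931)*8567 = -70229*8567 = -601651843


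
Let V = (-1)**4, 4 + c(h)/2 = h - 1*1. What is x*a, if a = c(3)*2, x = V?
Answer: -8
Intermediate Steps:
c(h) = -10 + 2*h (c(h) = -8 + 2*(h - 1*1) = -8 + 2*(h - 1) = -8 + 2*(-1 + h) = -8 + (-2 + 2*h) = -10 + 2*h)
V = 1
x = 1
a = -8 (a = (-10 + 2*3)*2 = (-10 + 6)*2 = -4*2 = -8)
x*a = 1*(-8) = -8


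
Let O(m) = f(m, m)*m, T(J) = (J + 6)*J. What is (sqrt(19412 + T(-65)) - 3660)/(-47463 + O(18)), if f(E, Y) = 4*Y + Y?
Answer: 1220/15281 - 3*sqrt(287)/15281 ≈ 0.076512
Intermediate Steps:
f(E, Y) = 5*Y
T(J) = J*(6 + J) (T(J) = (6 + J)*J = J*(6 + J))
O(m) = 5*m**2 (O(m) = (5*m)*m = 5*m**2)
(sqrt(19412 + T(-65)) - 3660)/(-47463 + O(18)) = (sqrt(19412 - 65*(6 - 65)) - 3660)/(-47463 + 5*18**2) = (sqrt(19412 - 65*(-59)) - 3660)/(-47463 + 5*324) = (sqrt(19412 + 3835) - 3660)/(-47463 + 1620) = (sqrt(23247) - 3660)/(-45843) = (9*sqrt(287) - 3660)*(-1/45843) = (-3660 + 9*sqrt(287))*(-1/45843) = 1220/15281 - 3*sqrt(287)/15281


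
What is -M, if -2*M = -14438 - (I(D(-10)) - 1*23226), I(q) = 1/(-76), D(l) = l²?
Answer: 667889/152 ≈ 4394.0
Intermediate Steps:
I(q) = -1/76
M = -667889/152 (M = -(-14438 - (-1/76 - 1*23226))/2 = -(-14438 - (-1/76 - 23226))/2 = -(-14438 - 1*(-1765177/76))/2 = -(-14438 + 1765177/76)/2 = -½*667889/76 = -667889/152 ≈ -4394.0)
-M = -1*(-667889/152) = 667889/152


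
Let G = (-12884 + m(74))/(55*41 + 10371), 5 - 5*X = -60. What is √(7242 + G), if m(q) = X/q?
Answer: 3*√175585978196545/467162 ≈ 85.094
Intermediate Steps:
X = 13 (X = 1 - ⅕*(-60) = 1 + 12 = 13)
m(q) = 13/q
G = -953403/934324 (G = (-12884 + 13/74)/(55*41 + 10371) = (-12884 + 13*(1/74))/(2255 + 10371) = (-12884 + 13/74)/12626 = -953403/74*1/12626 = -953403/934324 ≈ -1.0204)
√(7242 + G) = √(7242 - 953403/934324) = √(6765421005/934324) = 3*√175585978196545/467162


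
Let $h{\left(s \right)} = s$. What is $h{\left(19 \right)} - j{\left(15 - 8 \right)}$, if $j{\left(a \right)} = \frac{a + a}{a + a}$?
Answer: $18$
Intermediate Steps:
$j{\left(a \right)} = 1$ ($j{\left(a \right)} = \frac{2 a}{2 a} = 2 a \frac{1}{2 a} = 1$)
$h{\left(19 \right)} - j{\left(15 - 8 \right)} = 19 - 1 = 18$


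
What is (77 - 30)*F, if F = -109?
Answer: -5123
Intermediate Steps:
(77 - 30)*F = (77 - 30)*(-109) = 47*(-109) = -5123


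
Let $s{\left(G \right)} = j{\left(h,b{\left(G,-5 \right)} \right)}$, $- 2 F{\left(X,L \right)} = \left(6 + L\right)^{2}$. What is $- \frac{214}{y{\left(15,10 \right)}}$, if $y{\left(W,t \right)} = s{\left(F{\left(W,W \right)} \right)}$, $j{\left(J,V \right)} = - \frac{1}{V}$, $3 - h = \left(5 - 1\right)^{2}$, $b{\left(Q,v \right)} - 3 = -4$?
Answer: $-214$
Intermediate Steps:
$b{\left(Q,v \right)} = -1$ ($b{\left(Q,v \right)} = 3 - 4 = -1$)
$h = -13$ ($h = 3 - \left(5 - 1\right)^{2} = 3 - 4^{2} = 3 - 16 = -13$)
$F{\left(X,L \right)} = - \frac{\left(6 + L\right)^{2}}{2}$
$s{\left(G \right)} = 1$ ($s{\left(G \right)} = - \frac{1}{-1} = \left(-1\right) \left(-1\right) = 1$)
$y{\left(W,t \right)} = 1$
$- \frac{214}{y{\left(15,10 \right)}} = - \frac{214}{1} = \left(-214\right) 1 = -214$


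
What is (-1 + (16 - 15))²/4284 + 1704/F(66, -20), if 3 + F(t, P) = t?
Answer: 568/21 ≈ 27.048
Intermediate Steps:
F(t, P) = -3 + t
(-1 + (16 - 15))²/4284 + 1704/F(66, -20) = (-1 + (16 - 15))²/4284 + 1704/(-3 + 66) = (-1 + 1)²*(1/4284) + 1704/63 = 0²*(1/4284) + 1704*(1/63) = 0*(1/4284) + 568/21 = 0 + 568/21 = 568/21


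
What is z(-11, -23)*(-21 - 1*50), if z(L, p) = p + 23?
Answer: 0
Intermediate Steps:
z(L, p) = 23 + p
z(-11, -23)*(-21 - 1*50) = (23 - 23)*(-21 - 1*50) = 0*(-21 - 50) = 0*(-71) = 0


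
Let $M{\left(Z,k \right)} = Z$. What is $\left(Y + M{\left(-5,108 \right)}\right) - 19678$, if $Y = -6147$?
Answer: $-25830$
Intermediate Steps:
$\left(Y + M{\left(-5,108 \right)}\right) - 19678 = \left(-6147 - 5\right) - 19678 = -6152 - 19678 = -25830$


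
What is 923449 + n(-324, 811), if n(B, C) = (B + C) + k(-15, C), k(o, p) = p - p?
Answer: 923936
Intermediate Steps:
k(o, p) = 0
n(B, C) = B + C (n(B, C) = (B + C) + 0 = B + C)
923449 + n(-324, 811) = 923449 + (-324 + 811) = 923449 + 487 = 923936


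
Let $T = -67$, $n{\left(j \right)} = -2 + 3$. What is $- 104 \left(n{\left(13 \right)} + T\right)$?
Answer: $6864$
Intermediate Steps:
$n{\left(j \right)} = 1$
$- 104 \left(n{\left(13 \right)} + T\right) = - 104 \left(1 - 67\right) = \left(-104\right) \left(-66\right) = 6864$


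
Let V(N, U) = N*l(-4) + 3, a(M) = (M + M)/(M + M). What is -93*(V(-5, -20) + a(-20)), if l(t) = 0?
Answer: -372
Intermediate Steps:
a(M) = 1 (a(M) = (2*M)/((2*M)) = (2*M)*(1/(2*M)) = 1)
V(N, U) = 3 (V(N, U) = N*0 + 3 = 0 + 3 = 3)
-93*(V(-5, -20) + a(-20)) = -93*(3 + 1) = -93*4 = -372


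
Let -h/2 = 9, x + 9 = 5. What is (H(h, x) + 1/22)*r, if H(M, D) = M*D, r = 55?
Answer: 7925/2 ≈ 3962.5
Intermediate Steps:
x = -4 (x = -9 + 5 = -4)
h = -18 (h = -2*9 = -18)
H(M, D) = D*M
(H(h, x) + 1/22)*r = (-4*(-18) + 1/22)*55 = (72 + 1/22)*55 = (1585/22)*55 = 7925/2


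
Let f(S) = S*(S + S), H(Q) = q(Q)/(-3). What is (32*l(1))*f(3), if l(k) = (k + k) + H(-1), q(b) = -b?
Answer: 960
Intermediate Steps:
H(Q) = Q/3 (H(Q) = -Q/(-3) = -Q*(-1/3) = Q/3)
l(k) = -1/3 + 2*k (l(k) = (k + k) + (1/3)*(-1) = 2*k - 1/3 = -1/3 + 2*k)
f(S) = 2*S**2 (f(S) = S*(2*S) = 2*S**2)
(32*l(1))*f(3) = (32*(-1/3 + 2*1))*(2*3**2) = (32*(-1/3 + 2))*(2*9) = (32*(5/3))*18 = (160/3)*18 = 960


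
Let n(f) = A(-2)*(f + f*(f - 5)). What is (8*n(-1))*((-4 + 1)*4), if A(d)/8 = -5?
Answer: 19200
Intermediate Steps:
A(d) = -40 (A(d) = 8*(-5) = -40)
n(f) = -40*f - 40*f*(-5 + f) (n(f) = -40*(f + f*(f - 5)) = -40*(f + f*(-5 + f)) = -40*f - 40*f*(-5 + f))
(8*n(-1))*((-4 + 1)*4) = (8*(40*(-1)*(4 - 1*(-1))))*((-4 + 1)*4) = (8*(40*(-1)*(4 + 1)))*(-3*4) = (8*(40*(-1)*5))*(-12) = (8*(-200))*(-12) = -1600*(-12) = 19200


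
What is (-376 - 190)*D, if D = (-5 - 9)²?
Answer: -110936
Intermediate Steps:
D = 196 (D = (-14)² = 196)
(-376 - 190)*D = (-376 - 190)*196 = -566*196 = -110936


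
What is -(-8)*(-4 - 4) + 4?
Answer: -60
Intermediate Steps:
-(-8)*(-4 - 4) + 4 = -(-8)*(-8) + 4 = -2*32 + 4 = -64 + 4 = -60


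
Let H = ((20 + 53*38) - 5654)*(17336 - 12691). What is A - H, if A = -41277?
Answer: 16773623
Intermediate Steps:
H = -16814900 (H = ((20 + 2014) - 5654)*4645 = (2034 - 5654)*4645 = -3620*4645 = -16814900)
A - H = -41277 - 1*(-16814900) = -41277 + 16814900 = 16773623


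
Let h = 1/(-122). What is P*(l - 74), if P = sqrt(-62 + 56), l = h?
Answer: -9029*I*sqrt(6)/122 ≈ -181.28*I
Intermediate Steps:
h = -1/122 ≈ -0.0081967
l = -1/122 ≈ -0.0081967
P = I*sqrt(6) (P = sqrt(-6) = I*sqrt(6) ≈ 2.4495*I)
P*(l - 74) = (I*sqrt(6))*(-1/122 - 74) = (I*sqrt(6))*(-9029/122) = -9029*I*sqrt(6)/122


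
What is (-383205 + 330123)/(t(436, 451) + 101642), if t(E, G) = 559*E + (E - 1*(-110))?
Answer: -8847/57652 ≈ -0.15346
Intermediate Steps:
t(E, G) = 110 + 560*E (t(E, G) = 559*E + (E + 110) = 559*E + (110 + E) = 110 + 560*E)
(-383205 + 330123)/(t(436, 451) + 101642) = (-383205 + 330123)/((110 + 560*436) + 101642) = -53082/((110 + 244160) + 101642) = -53082/(244270 + 101642) = -53082/345912 = -53082*1/345912 = -8847/57652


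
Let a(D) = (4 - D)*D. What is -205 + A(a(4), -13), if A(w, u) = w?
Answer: -205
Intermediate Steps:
a(D) = D*(4 - D)
-205 + A(a(4), -13) = -205 + 4*(4 - 1*4) = -205 + 4*(4 - 4) = -205 + 4*0 = -205 + 0 = -205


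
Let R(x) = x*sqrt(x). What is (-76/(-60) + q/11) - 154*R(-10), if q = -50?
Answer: -541/165 + 1540*I*sqrt(10) ≈ -3.2788 + 4869.9*I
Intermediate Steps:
R(x) = x**(3/2)
(-76/(-60) + q/11) - 154*R(-10) = (-76/(-60) - 50/11) - (-1540)*I*sqrt(10) = (-76*(-1/60) - 50*1/11) - (-1540)*I*sqrt(10) = (19/15 - 50/11) + 1540*I*sqrt(10) = -541/165 + 1540*I*sqrt(10)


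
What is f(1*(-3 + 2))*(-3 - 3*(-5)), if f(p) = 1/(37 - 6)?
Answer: 12/31 ≈ 0.38710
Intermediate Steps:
f(p) = 1/31
f(1*(-3 + 2))*(-3 - 3*(-5)) = (-3 - 3*(-5))/31 = (-3 + 15)/31 = (1/31)*12 = 12/31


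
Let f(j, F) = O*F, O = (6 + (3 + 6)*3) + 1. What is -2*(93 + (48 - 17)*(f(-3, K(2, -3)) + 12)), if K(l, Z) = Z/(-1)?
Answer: -7254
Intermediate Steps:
K(l, Z) = -Z (K(l, Z) = Z*(-1) = -Z)
O = 34 (O = (6 + 9*3) + 1 = (6 + 27) + 1 = 33 + 1 = 34)
f(j, F) = 34*F
-2*(93 + (48 - 17)*(f(-3, K(2, -3)) + 12)) = -2*(93 + (48 - 17)*(34*(-1*(-3)) + 12)) = -2*(93 + 31*(34*3 + 12)) = -2*(93 + 31*(102 + 12)) = -2*(93 + 31*114) = -2*(93 + 3534) = -2*3627 = -7254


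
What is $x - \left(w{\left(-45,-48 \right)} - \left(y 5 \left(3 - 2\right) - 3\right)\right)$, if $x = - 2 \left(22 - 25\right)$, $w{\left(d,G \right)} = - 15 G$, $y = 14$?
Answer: $-647$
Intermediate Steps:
$x = 6$ ($x = \left(-2\right) \left(-3\right) = 6$)
$x - \left(w{\left(-45,-48 \right)} - \left(y 5 \left(3 - 2\right) - 3\right)\right) = 6 - \left(\left(-15\right) \left(-48\right) - \left(14 \cdot 5 \left(3 - 2\right) - 3\right)\right) = 6 - \left(720 - \left(14 \cdot 5 \cdot 1 - 3\right)\right) = 6 - \left(720 - \left(14 \cdot 5 - 3\right)\right) = 6 - \left(720 - \left(70 - 3\right)\right) = 6 - \left(720 - 67\right) = 6 - 653 = -647$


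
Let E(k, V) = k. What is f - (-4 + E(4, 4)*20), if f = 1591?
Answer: 1515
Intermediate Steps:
f - (-4 + E(4, 4)*20) = 1591 - (-4 + 4*20) = 1591 - (-4 + 80) = 1591 - 1*76 = 1591 - 76 = 1515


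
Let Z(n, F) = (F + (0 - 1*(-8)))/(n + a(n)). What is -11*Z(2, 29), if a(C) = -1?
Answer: -407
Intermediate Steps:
Z(n, F) = (8 + F)/(-1 + n) (Z(n, F) = (F + (0 - 1*(-8)))/(n - 1) = (F + (0 + 8))/(-1 + n) = (F + 8)/(-1 + n) = (8 + F)/(-1 + n))
-11*Z(2, 29) = -11*(8 + 29)/(-1 + 2) = -11*37/1 = -11*37 = -407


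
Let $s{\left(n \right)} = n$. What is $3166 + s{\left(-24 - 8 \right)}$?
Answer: $3134$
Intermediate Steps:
$3166 + s{\left(-24 - 8 \right)} = 3166 - 32 = 3134$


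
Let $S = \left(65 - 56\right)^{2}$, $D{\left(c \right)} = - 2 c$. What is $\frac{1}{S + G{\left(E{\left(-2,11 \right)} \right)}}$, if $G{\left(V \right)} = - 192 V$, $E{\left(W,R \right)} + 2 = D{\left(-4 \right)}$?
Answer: $- \frac{1}{1071} \approx -0.00093371$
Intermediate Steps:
$E{\left(W,R \right)} = 6$ ($E{\left(W,R \right)} = -2 - -8 = -2 + 8 = 6$)
$S = 81$ ($S = 9^{2} = 81$)
$\frac{1}{S + G{\left(E{\left(-2,11 \right)} \right)}} = \frac{1}{81 - 1152} = \frac{1}{-1071} = - \frac{1}{1071}$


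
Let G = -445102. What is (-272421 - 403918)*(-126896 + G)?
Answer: 386864555322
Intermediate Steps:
(-272421 - 403918)*(-126896 + G) = (-272421 - 403918)*(-126896 - 445102) = -676339*(-571998) = 386864555322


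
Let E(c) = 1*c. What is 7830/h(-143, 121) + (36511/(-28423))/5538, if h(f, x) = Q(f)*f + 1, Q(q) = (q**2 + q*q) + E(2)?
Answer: -1446035323609/920623671947226 ≈ -0.0015707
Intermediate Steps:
E(c) = c
Q(q) = 2 + 2*q**2 (Q(q) = (q**2 + q*q) + 2 = (q**2 + q**2) + 2 = 2*q**2 + 2 = 2 + 2*q**2)
h(f, x) = 1 + f*(2 + 2*f**2) (h(f, x) = (2 + 2*f**2)*f + 1 = f*(2 + 2*f**2) + 1 = 1 + f*(2 + 2*f**2))
7830/h(-143, 121) + (36511/(-28423))/5538 = 7830/(1 + 2*(-143)*(1 + (-143)**2)) + (36511/(-28423))/5538 = 7830/(1 + 2*(-143)*(1 + 20449)) + (36511*(-1/28423))*(1/5538) = 7830/(1 + 2*(-143)*20450) - 36511/28423*1/5538 = 7830/(1 - 5848700) - 36511/157406574 = 7830/(-5848699) - 36511/157406574 = 7830*(-1/5848699) - 36511/157406574 = -7830/5848699 - 36511/157406574 = -1446035323609/920623671947226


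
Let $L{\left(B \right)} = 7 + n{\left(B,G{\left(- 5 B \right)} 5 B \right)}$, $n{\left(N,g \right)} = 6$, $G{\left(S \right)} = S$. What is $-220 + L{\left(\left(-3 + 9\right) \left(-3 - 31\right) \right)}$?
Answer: $-207$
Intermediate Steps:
$L{\left(B \right)} = 13$ ($L{\left(B \right)} = 7 + 6 = 13$)
$-220 + L{\left(\left(-3 + 9\right) \left(-3 - 31\right) \right)} = -220 + 13 = -207$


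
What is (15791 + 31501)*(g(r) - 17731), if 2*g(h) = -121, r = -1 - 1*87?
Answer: -841395618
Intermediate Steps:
r = -88 (r = -1 - 87 = -88)
g(h) = -121/2 (g(h) = (½)*(-121) = -121/2)
(15791 + 31501)*(g(r) - 17731) = (15791 + 31501)*(-121/2 - 17731) = 47292*(-35583/2) = -841395618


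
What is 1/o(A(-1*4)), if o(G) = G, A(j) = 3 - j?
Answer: ⅐ ≈ 0.14286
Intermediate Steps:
1/o(A(-1*4)) = 1/(3 - (-1)*4) = 1/(3 - 1*(-4)) = 1/(3 + 4) = 1/7 = ⅐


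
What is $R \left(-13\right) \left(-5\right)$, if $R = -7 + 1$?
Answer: $-390$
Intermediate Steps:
$R = -6$
$R \left(-13\right) \left(-5\right) = \left(-6\right) \left(-13\right) \left(-5\right) = 78 \left(-5\right) = -390$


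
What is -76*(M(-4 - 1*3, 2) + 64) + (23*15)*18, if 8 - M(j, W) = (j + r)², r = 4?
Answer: 1422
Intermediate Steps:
M(j, W) = 8 - (4 + j)² (M(j, W) = 8 - (j + 4)² = 8 - (4 + j)²)
-76*(M(-4 - 1*3, 2) + 64) + (23*15)*18 = -76*((8 - (4 + (-4 - 1*3))²) + 64) + (23*15)*18 = -76*((8 - (4 + (-4 - 3))²) + 64) + 345*18 = -76*((8 - (4 - 7)²) + 64) + 6210 = -76*((8 - 1*(-3)²) + 64) + 6210 = -76*((8 - 1*9) + 64) + 6210 = -76*((8 - 9) + 64) + 6210 = -76*(-1 + 64) + 6210 = -76*63 + 6210 = -4788 + 6210 = 1422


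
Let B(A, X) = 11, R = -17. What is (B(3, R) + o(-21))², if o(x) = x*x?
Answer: 204304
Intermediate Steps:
o(x) = x²
(B(3, R) + o(-21))² = (11 + (-21)²)² = (11 + 441)² = 452² = 204304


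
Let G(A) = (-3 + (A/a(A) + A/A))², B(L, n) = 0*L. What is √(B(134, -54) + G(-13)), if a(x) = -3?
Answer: 7/3 ≈ 2.3333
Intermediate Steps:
B(L, n) = 0
G(A) = (-2 - A/3)² (G(A) = (-3 + (A/(-3) + A/A))² = (-3 + (A*(-⅓) + 1))² = (-3 + (-A/3 + 1))² = (-3 + (1 - A/3))² = (-2 - A/3)²)
√(B(134, -54) + G(-13)) = √(0 + (6 - 13)²/9) = √(0 + (⅑)*(-7)²) = √(0 + (⅑)*49) = √(0 + 49/9) = √(49/9) = 7/3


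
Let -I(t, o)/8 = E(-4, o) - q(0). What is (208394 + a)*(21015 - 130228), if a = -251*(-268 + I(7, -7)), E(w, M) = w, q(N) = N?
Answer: -29228675190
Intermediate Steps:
I(t, o) = 32 (I(t, o) = -8*(-4 - 1*0) = -8*(-4 + 0) = -8*(-4) = 32)
a = 59236 (a = -251*(-268 + 32) = -251*(-236) = 59236)
(208394 + a)*(21015 - 130228) = (208394 + 59236)*(21015 - 130228) = 267630*(-109213) = -29228675190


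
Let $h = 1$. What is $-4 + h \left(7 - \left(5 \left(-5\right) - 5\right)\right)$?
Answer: $33$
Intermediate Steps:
$-4 + h \left(7 - \left(5 \left(-5\right) - 5\right)\right) = -4 + 1 \left(7 - \left(5 \left(-5\right) - 5\right)\right) = -4 + 1 \left(7 - \left(-25 - 5\right)\right) = -4 + 1 \left(7 - -30\right) = -4 + 1 \left(7 + 30\right) = -4 + 1 \cdot 37 = -4 + 37 = 33$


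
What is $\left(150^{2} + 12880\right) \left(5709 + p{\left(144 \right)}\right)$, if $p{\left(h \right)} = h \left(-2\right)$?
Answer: $191794980$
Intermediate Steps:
$p{\left(h \right)} = - 2 h$
$\left(150^{2} + 12880\right) \left(5709 + p{\left(144 \right)}\right) = \left(150^{2} + 12880\right) \left(5709 - 288\right) = \left(22500 + 12880\right) \left(5709 - 288\right) = 35380 \cdot 5421 = 191794980$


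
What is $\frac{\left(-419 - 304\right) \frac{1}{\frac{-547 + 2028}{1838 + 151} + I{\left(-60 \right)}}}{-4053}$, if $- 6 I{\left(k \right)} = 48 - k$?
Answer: $- \frac{479349}{46367671} \approx -0.010338$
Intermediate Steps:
$I{\left(k \right)} = -8 + \frac{k}{6}$ ($I{\left(k \right)} = - \frac{48 - k}{6} = -8 + \frac{k}{6}$)
$\frac{\left(-419 - 304\right) \frac{1}{\frac{-547 + 2028}{1838 + 151} + I{\left(-60 \right)}}}{-4053} = \frac{\left(-419 - 304\right) \frac{1}{\frac{-547 + 2028}{1838 + 151} + \left(-8 + \frac{1}{6} \left(-60\right)\right)}}{-4053} = - \frac{723}{\frac{1481}{1989} - 18} \left(- \frac{1}{4053}\right) = - \frac{723}{- \frac{34321}{1989}} \left(- \frac{1}{4053}\right) = \left(-723\right) \left(- \frac{1989}{34321}\right) \left(- \frac{1}{4053}\right) = \frac{1438047}{34321} \left(- \frac{1}{4053}\right) = - \frac{479349}{46367671}$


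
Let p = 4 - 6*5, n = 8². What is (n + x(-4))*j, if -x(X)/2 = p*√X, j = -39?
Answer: -2496 - 4056*I ≈ -2496.0 - 4056.0*I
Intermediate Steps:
n = 64
p = -26 (p = 4 - 1*30 = 4 - 30 = -26)
x(X) = 52*√X (x(X) = -(-52)*√X = 52*√X)
(n + x(-4))*j = (64 + 52*√(-4))*(-39) = (64 + 52*(2*I))*(-39) = (64 + 104*I)*(-39) = -2496 - 4056*I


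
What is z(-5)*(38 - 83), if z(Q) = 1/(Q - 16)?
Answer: 15/7 ≈ 2.1429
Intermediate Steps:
z(Q) = 1/(-16 + Q)
z(-5)*(38 - 83) = (38 - 83)/(-16 - 5) = -45/(-21) = -1/21*(-45) = 15/7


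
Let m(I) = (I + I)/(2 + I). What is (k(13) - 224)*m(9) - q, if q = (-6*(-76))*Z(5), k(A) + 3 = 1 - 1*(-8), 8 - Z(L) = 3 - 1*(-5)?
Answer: -3924/11 ≈ -356.73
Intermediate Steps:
Z(L) = 0 (Z(L) = 8 - (3 - 1*(-5)) = 8 - (3 + 5) = 8 - 1*8 = 8 - 8 = 0)
m(I) = 2*I/(2 + I) (m(I) = (2*I)/(2 + I) = 2*I/(2 + I))
k(A) = 6 (k(A) = -3 + (1 - 1*(-8)) = -3 + (1 + 8) = -3 + 9 = 6)
q = 0 (q = -6*(-76)*0 = 456*0 = 0)
(k(13) - 224)*m(9) - q = (6 - 224)*(2*9/(2 + 9)) - 1*0 = -436*9/11 + 0 = -218*18/11 + 0 = -3924/11 + 0 = -3924/11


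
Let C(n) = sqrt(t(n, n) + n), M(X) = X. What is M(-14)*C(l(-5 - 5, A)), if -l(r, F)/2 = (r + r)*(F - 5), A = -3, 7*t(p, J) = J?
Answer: -32*I*sqrt(70) ≈ -267.73*I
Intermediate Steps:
t(p, J) = J/7
l(r, F) = -4*r*(-5 + F) (l(r, F) = -2*(r + r)*(F - 5) = -2*2*r*(-5 + F) = -4*r*(-5 + F))
C(n) = 2*sqrt(14)*sqrt(n)/7 (C(n) = sqrt(n/7 + n) = sqrt(8*n/7) = 2*sqrt(14)*sqrt(n)/7)
M(-14)*C(l(-5 - 5, A)) = -4*sqrt(14)*sqrt(4*(-5 - 5)*(5 - 1*(-3))) = -4*sqrt(14)*sqrt(4*(-10)*(5 + 3)) = -4*sqrt(14)*sqrt(4*(-10)*8) = -4*sqrt(14)*sqrt(-320) = -4*sqrt(14)*8*I*sqrt(5) = -32*I*sqrt(70)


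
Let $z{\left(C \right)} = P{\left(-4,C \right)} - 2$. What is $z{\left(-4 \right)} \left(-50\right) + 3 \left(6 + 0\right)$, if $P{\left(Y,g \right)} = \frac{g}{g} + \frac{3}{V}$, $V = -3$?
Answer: $118$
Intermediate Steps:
$P{\left(Y,g \right)} = 0$ ($P{\left(Y,g \right)} = \frac{g}{g} + \frac{3}{-3} = 1 + 3 \left(- \frac{1}{3}\right) = 1 - 1 = 0$)
$z{\left(C \right)} = -2$ ($z{\left(C \right)} = 0 - 2 = -2$)
$z{\left(-4 \right)} \left(-50\right) + 3 \left(6 + 0\right) = \left(-2\right) \left(-50\right) + 3 \left(6 + 0\right) = 100 + 3 \cdot 6 = 100 + 18 = 118$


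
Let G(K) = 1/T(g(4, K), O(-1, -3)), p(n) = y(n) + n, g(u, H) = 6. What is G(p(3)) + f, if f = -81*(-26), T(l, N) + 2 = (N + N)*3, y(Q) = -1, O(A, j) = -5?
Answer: 67391/32 ≈ 2106.0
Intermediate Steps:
T(l, N) = -2 + 6*N (T(l, N) = -2 + (N + N)*3 = -2 + (2*N)*3 = -2 + 6*N)
f = 2106
p(n) = -1 + n
G(K) = -1/32 (G(K) = 1/(-2 + 6*(-5)) = 1/(-2 - 30) = 1/(-32) = -1/32)
G(p(3)) + f = -1/32 + 2106 = 67391/32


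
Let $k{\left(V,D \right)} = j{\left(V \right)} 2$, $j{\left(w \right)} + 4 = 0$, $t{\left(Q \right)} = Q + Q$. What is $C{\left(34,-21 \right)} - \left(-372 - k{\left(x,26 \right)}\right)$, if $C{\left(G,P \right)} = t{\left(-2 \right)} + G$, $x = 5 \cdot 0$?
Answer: $394$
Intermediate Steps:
$t{\left(Q \right)} = 2 Q$
$j{\left(w \right)} = -4$ ($j{\left(w \right)} = -4 + 0 = -4$)
$x = 0$
$k{\left(V,D \right)} = -8$ ($k{\left(V,D \right)} = \left(-4\right) 2 = -8$)
$C{\left(G,P \right)} = -4 + G$ ($C{\left(G,P \right)} = 2 \left(-2\right) + G = -4 + G$)
$C{\left(34,-21 \right)} - \left(-372 - k{\left(x,26 \right)}\right) = \left(-4 + 34\right) - \left(-372 - -8\right) = 30 - \left(-372 + 8\right) = 30 - -364 = 30 + 364 = 394$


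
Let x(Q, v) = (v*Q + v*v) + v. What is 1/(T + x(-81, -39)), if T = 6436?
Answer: 1/11077 ≈ 9.0277e-5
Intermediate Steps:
x(Q, v) = v + v**2 + Q*v (x(Q, v) = (Q*v + v**2) + v = (v**2 + Q*v) + v = v + v**2 + Q*v)
1/(T + x(-81, -39)) = 1/(6436 - 39*(1 - 81 - 39)) = 1/(6436 - 39*(-119)) = 1/(6436 + 4641) = 1/11077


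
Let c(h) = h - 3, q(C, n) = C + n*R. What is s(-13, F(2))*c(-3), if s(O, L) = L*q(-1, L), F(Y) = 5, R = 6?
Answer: -870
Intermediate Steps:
q(C, n) = C + 6*n (q(C, n) = C + n*6 = C + 6*n)
s(O, L) = L*(-1 + 6*L)
c(h) = -3 + h
s(-13, F(2))*c(-3) = (5*(-1 + 6*5))*(-3 - 3) = (5*(-1 + 30))*(-6) = (5*29)*(-6) = 145*(-6) = -870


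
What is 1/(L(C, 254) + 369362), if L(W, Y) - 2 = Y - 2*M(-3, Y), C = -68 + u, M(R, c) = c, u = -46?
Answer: 1/369110 ≈ 2.7092e-6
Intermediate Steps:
C = -114 (C = -68 - 46 = -114)
L(W, Y) = 2 - Y (L(W, Y) = 2 + (Y - 2*Y) = 2 - Y)
1/(L(C, 254) + 369362) = 1/((2 - 1*254) + 369362) = 1/((2 - 254) + 369362) = 1/(-252 + 369362) = 1/369110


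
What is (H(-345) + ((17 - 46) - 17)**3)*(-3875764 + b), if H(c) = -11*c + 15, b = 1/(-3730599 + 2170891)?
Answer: 282685146247202619/779854 ≈ 3.6248e+11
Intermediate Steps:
b = -1/1559708 (b = 1/(-1559708) = -1/1559708 ≈ -6.4115e-7)
H(c) = 15 - 11*c
(H(-345) + ((17 - 46) - 17)**3)*(-3875764 + b) = ((15 - 11*(-345)) + ((17 - 46) - 17)**3)*(-3875764 - 1/1559708) = ((15 + 3795) + (-29 - 17)**3)*(-6045060116913/1559708) = (3810 + (-46)**3)*(-6045060116913/1559708) = (3810 - 97336)*(-6045060116913/1559708) = -93526*(-6045060116913/1559708) = 282685146247202619/779854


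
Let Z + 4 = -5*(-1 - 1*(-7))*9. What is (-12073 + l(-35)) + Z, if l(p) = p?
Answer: -12382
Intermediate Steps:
Z = -274 (Z = -4 - 5*(-1 - 1*(-7))*9 = -4 - 5*(-1 + 7)*9 = -4 - 5*6*9 = -4 - 30*9 = -4 - 270 = -274)
(-12073 + l(-35)) + Z = (-12073 - 35) - 274 = -12108 - 274 = -12382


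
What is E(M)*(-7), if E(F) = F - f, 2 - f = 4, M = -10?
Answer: 56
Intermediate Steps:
f = -2 (f = 2 - 1*4 = 2 - 4 = -2)
E(F) = 2 + F (E(F) = F - 1*(-2) = F + 2 = 2 + F)
E(M)*(-7) = (2 - 10)*(-7) = -8*(-7) = 56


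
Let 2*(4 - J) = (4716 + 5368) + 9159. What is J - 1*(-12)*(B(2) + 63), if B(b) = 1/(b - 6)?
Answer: -17729/2 ≈ -8864.5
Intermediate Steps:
B(b) = 1/(-6 + b)
J = -19235/2 (J = 4 - ((4716 + 5368) + 9159)/2 = 4 - (10084 + 9159)/2 = 4 - 1/2*19243 = 4 - 19243/2 = -19235/2 ≈ -9617.5)
J - 1*(-12)*(B(2) + 63) = -19235/2 - 1*(-12)*(1/(-6 + 2) + 63) = -19235/2 - (-12)*(1/(-4) + 63) = -19235/2 - (-12)*(-1/4 + 63) = -19235/2 - (-12)*251/4 = -19235/2 - 1*(-753) = -19235/2 + 753 = -17729/2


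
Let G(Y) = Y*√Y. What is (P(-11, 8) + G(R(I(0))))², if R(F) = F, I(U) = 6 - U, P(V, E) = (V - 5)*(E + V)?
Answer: 2520 + 576*√6 ≈ 3930.9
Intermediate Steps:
P(V, E) = (-5 + V)*(E + V)
G(Y) = Y^(3/2)
(P(-11, 8) + G(R(I(0))))² = (((-11)² - 5*8 - 5*(-11) + 8*(-11)) + (6 - 1*0)^(3/2))² = ((121 - 40 + 55 - 88) + (6 + 0)^(3/2))² = (48 + 6^(3/2))² = (48 + 6*√6)²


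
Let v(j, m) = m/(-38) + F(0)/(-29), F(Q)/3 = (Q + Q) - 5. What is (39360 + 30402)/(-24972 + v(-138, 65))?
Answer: -76877724/27520459 ≈ -2.7935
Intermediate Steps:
F(Q) = -15 + 6*Q (F(Q) = 3*((Q + Q) - 5) = 3*(2*Q - 5) = 3*(-5 + 2*Q) = -15 + 6*Q)
v(j, m) = 15/29 - m/38 (v(j, m) = m/(-38) + (-15 + 6*0)/(-29) = m*(-1/38) + (-15 + 0)*(-1/29) = -m/38 - 15*(-1/29) = -m/38 + 15/29 = 15/29 - m/38)
(39360 + 30402)/(-24972 + v(-138, 65)) = (39360 + 30402)/(-24972 + (15/29 - 1/38*65)) = 69762/(-24972 + (15/29 - 65/38)) = 69762/(-24972 - 1315/1102) = 69762/(-27520459/1102) = 69762*(-1102/27520459) = -76877724/27520459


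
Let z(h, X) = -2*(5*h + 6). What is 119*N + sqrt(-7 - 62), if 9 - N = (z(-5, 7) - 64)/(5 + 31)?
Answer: 20825/18 + I*sqrt(69) ≈ 1156.9 + 8.3066*I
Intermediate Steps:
z(h, X) = -12 - 10*h (z(h, X) = -2*(6 + 5*h) = -12 - 10*h)
N = 175/18 (N = 9 - ((-12 - 10*(-5)) - 64)/(5 + 31) = 9 - ((-12 + 50) - 64)/36 = 9 - (38 - 64)/36 = 9 - (-26)/36 = 9 - 1*(-13/18) = 9 + 13/18 = 175/18 ≈ 9.7222)
119*N + sqrt(-7 - 62) = 119*(175/18) + sqrt(-7 - 62) = 20825/18 + sqrt(-69) = 20825/18 + I*sqrt(69)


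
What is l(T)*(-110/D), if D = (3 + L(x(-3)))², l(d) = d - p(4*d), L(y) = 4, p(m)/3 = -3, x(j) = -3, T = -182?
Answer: 19030/49 ≈ 388.37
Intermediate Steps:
p(m) = -9 (p(m) = 3*(-3) = -9)
l(d) = 9 + d (l(d) = d - 1*(-9) = d + 9 = 9 + d)
D = 49 (D = (3 + 4)² = 7² = 49)
l(T)*(-110/D) = (9 - 182)*(-110/49) = -(-19030)/49 = -173*(-110/49) = 19030/49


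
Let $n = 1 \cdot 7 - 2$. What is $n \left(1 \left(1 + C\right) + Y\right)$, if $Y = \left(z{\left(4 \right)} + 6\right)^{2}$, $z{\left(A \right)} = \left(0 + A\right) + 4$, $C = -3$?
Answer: $970$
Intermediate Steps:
$z{\left(A \right)} = 4 + A$ ($z{\left(A \right)} = A + 4 = 4 + A$)
$n = 5$ ($n = 7 - 2 = 5$)
$Y = 196$ ($Y = \left(\left(4 + 4\right) + 6\right)^{2} = \left(8 + 6\right)^{2} = 14^{2} = 196$)
$n \left(1 \left(1 + C\right) + Y\right) = 5 \left(1 \left(1 - 3\right) + 196\right) = 5 \left(1 \left(-2\right) + 196\right) = 5 \left(-2 + 196\right) = 5 \cdot 194 = 970$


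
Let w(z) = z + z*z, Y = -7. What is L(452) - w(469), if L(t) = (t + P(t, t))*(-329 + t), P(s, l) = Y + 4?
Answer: -165203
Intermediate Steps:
P(s, l) = -3 (P(s, l) = -7 + 4 = -3)
w(z) = z + z²
L(t) = (-329 + t)*(-3 + t) (L(t) = (t - 3)*(-329 + t) = (-3 + t)*(-329 + t) = (-329 + t)*(-3 + t))
L(452) - w(469) = (987 + 452² - 332*452) - 469*(1 + 469) = (987 + 204304 - 150064) - 469*470 = 55227 - 1*220430 = 55227 - 220430 = -165203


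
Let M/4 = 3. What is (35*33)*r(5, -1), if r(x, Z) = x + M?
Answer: 19635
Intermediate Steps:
M = 12 (M = 4*3 = 12)
r(x, Z) = 12 + x (r(x, Z) = x + 12 = 12 + x)
(35*33)*r(5, -1) = (35*33)*(12 + 5) = 1155*17 = 19635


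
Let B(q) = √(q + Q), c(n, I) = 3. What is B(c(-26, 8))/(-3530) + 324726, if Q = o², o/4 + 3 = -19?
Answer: 324726 - √7747/3530 ≈ 3.2473e+5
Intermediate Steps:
o = -88 (o = -12 + 4*(-19) = -12 - 76 = -88)
Q = 7744 (Q = (-88)² = 7744)
B(q) = √(7744 + q) (B(q) = √(q + 7744) = √(7744 + q))
B(c(-26, 8))/(-3530) + 324726 = √(7744 + 3)/(-3530) + 324726 = √7747*(-1/3530) + 324726 = -√7747/3530 + 324726 = 324726 - √7747/3530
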